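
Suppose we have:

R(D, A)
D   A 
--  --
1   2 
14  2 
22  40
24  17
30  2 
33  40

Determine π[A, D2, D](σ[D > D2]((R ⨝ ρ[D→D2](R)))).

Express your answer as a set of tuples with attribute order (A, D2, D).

ρ[D→D2]: schema becomes (D2, A); tuples unchanged.
Natural join on A: {(1, 2, 1), (1, 2, 14), (1, 2, 30), (14, 2, 1), (14, 2, 14), (14, 2, 30), (22, 40, 22), (22, 40, 33), (24, 17, 24), (30, 2, 1), (30, 2, 14), (30, 2, 30), (33, 40, 22), (33, 40, 33)}
Apply σ_{D > D2}; surviving tuples: {(14, 2, 1), (30, 2, 1), (30, 2, 14), (33, 40, 22)}
Keep only column(s) A, D2, D: {(2, 1, 14), (2, 1, 30), (2, 14, 30), (40, 22, 33)}

{(2, 1, 14), (2, 1, 30), (2, 14, 30), (40, 22, 33)}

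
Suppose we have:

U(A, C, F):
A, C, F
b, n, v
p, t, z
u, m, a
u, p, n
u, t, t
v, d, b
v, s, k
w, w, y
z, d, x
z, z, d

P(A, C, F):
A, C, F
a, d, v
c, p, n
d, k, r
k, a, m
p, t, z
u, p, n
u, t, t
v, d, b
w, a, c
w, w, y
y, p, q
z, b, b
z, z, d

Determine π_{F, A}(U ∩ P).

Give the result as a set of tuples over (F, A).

Intersection: {(b, n, v), (p, t, z), (u, m, a), (u, p, n), (u, t, t), (v, d, b), (v, s, k), (w, w, y), (z, d, x), (z, z, d)} with {(a, d, v), (c, p, n), (d, k, r), (k, a, m), (p, t, z), (u, p, n), (u, t, t), (v, d, b), (w, a, c), (w, w, y), (y, p, q), (z, b, b), (z, z, d)} → {(p, t, z), (u, p, n), (u, t, t), (v, d, b), (w, w, y), (z, z, d)}
π[F, A]: project onto (F, A) → {(b, v), (d, z), (n, u), (t, u), (y, w), (z, p)}

{(b, v), (d, z), (n, u), (t, u), (y, w), (z, p)}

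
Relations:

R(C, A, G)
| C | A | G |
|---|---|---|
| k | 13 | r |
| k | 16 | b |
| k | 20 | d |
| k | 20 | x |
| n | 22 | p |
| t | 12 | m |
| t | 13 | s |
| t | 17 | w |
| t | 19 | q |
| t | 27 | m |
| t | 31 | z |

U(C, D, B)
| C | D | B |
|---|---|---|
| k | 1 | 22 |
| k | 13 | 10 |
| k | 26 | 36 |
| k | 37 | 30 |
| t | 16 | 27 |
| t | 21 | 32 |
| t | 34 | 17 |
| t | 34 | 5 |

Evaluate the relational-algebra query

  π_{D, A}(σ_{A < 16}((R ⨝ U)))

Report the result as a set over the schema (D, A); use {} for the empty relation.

R ⋈ U (natural join on C): {(k, 13, r, 1, 22), (k, 13, r, 13, 10), (k, 13, r, 26, 36), (k, 13, r, 37, 30), (k, 16, b, 1, 22), (k, 16, b, 13, 10), (k, 16, b, 26, 36), (k, 16, b, 37, 30), (k, 20, d, 1, 22), (k, 20, d, 13, 10), (k, 20, d, 26, 36), (k, 20, d, 37, 30), (k, 20, x, 1, 22), (k, 20, x, 13, 10), (k, 20, x, 26, 36), (k, 20, x, 37, 30), (t, 12, m, 16, 27), (t, 12, m, 21, 32), (t, 12, m, 34, 17), (t, 12, m, 34, 5), (t, 13, s, 16, 27), (t, 13, s, 21, 32), (t, 13, s, 34, 17), (t, 13, s, 34, 5), (t, 17, w, 16, 27), (t, 17, w, 21, 32), (t, 17, w, 34, 17), (t, 17, w, 34, 5), (t, 19, q, 16, 27), (t, 19, q, 21, 32), (t, 19, q, 34, 17), (t, 19, q, 34, 5), (t, 27, m, 16, 27), (t, 27, m, 21, 32), (t, 27, m, 34, 17), (t, 27, m, 34, 5), (t, 31, z, 16, 27), (t, 31, z, 21, 32), (t, 31, z, 34, 17), (t, 31, z, 34, 5)}
Selection A < 16: {(k, 13, r, 1, 22), (k, 13, r, 13, 10), (k, 13, r, 26, 36), (k, 13, r, 37, 30), (t, 12, m, 16, 27), (t, 12, m, 21, 32), (t, 12, m, 34, 17), (t, 12, m, 34, 5), (t, 13, s, 16, 27), (t, 13, s, 21, 32), (t, 13, s, 34, 17), (t, 13, s, 34, 5)}
π[D, A]: project onto (D, A) (2 duplicate(s) eliminated) → {(1, 13), (13, 13), (16, 12), (16, 13), (21, 12), (21, 13), (26, 13), (34, 12), (34, 13), (37, 13)}

{(1, 13), (13, 13), (16, 12), (16, 13), (21, 12), (21, 13), (26, 13), (34, 12), (34, 13), (37, 13)}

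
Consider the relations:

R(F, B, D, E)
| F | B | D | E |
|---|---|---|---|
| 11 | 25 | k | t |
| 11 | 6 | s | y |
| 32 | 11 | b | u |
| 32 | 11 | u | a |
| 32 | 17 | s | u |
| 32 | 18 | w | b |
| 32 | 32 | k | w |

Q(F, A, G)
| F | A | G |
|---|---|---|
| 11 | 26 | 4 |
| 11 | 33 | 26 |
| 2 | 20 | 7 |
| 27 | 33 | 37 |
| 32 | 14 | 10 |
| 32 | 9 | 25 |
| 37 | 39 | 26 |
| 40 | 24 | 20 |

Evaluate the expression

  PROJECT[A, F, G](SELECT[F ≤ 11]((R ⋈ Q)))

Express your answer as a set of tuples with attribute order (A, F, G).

Natural join on F: {(11, 25, k, t, 26, 4), (11, 25, k, t, 33, 26), (11, 6, s, y, 26, 4), (11, 6, s, y, 33, 26), (32, 11, b, u, 14, 10), (32, 11, b, u, 9, 25), (32, 11, u, a, 14, 10), (32, 11, u, a, 9, 25), (32, 17, s, u, 14, 10), (32, 17, s, u, 9, 25), (32, 18, w, b, 14, 10), (32, 18, w, b, 9, 25), (32, 32, k, w, 14, 10), (32, 32, k, w, 9, 25)}
σ[F ≤ 11]: keep tuples satisfying F ≤ 11 → {(11, 25, k, t, 26, 4), (11, 25, k, t, 33, 26), (11, 6, s, y, 26, 4), (11, 6, s, y, 33, 26)}
Projecting to A, F, G (2 duplicate(s) eliminated): {(26, 11, 4), (33, 11, 26)}

{(26, 11, 4), (33, 11, 26)}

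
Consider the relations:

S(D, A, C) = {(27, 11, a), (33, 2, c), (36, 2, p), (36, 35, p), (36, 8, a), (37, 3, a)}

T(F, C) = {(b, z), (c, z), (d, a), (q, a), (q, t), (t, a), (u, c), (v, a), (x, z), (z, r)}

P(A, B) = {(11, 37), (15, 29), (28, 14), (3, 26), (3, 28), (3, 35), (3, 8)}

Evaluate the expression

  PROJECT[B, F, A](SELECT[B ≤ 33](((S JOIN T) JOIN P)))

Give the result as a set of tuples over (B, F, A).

S ⋈ T (natural join on C): {(27, 11, a, d), (27, 11, a, q), (27, 11, a, t), (27, 11, a, v), (33, 2, c, u), (36, 8, a, d), (36, 8, a, q), (36, 8, a, t), (36, 8, a, v), (37, 3, a, d), (37, 3, a, q), (37, 3, a, t), (37, 3, a, v)}
(S JOIN T) ⋈ P (natural join on A): {(27, 11, a, d, 37), (27, 11, a, q, 37), (27, 11, a, t, 37), (27, 11, a, v, 37), (37, 3, a, d, 26), (37, 3, a, d, 28), (37, 3, a, d, 35), (37, 3, a, d, 8), (37, 3, a, q, 26), (37, 3, a, q, 28), (37, 3, a, q, 35), (37, 3, a, q, 8), (37, 3, a, t, 26), (37, 3, a, t, 28), (37, 3, a, t, 35), (37, 3, a, t, 8), (37, 3, a, v, 26), (37, 3, a, v, 28), (37, 3, a, v, 35), (37, 3, a, v, 8)}
Filtering on B ≤ 33 leaves {(37, 3, a, d, 26), (37, 3, a, d, 28), (37, 3, a, d, 8), (37, 3, a, q, 26), (37, 3, a, q, 28), (37, 3, a, q, 8), (37, 3, a, t, 26), (37, 3, a, t, 28), (37, 3, a, t, 8), (37, 3, a, v, 26), (37, 3, a, v, 28), (37, 3, a, v, 8)}.
π[B, F, A]: project onto (B, F, A) → {(26, d, 3), (26, q, 3), (26, t, 3), (26, v, 3), (28, d, 3), (28, q, 3), (28, t, 3), (28, v, 3), (8, d, 3), (8, q, 3), (8, t, 3), (8, v, 3)}

{(26, d, 3), (26, q, 3), (26, t, 3), (26, v, 3), (28, d, 3), (28, q, 3), (28, t, 3), (28, v, 3), (8, d, 3), (8, q, 3), (8, t, 3), (8, v, 3)}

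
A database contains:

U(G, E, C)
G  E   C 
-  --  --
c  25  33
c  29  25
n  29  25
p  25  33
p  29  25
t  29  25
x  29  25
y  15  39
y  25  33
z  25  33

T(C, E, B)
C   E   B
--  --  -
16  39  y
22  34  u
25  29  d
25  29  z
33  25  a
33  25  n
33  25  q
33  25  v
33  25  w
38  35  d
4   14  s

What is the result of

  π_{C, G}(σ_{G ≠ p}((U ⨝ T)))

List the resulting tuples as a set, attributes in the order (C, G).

{(25, c), (25, n), (25, t), (25, x), (33, c), (33, y), (33, z)}

U ⋈ T (natural join on E, C): {(c, 25, 33, a), (c, 25, 33, n), (c, 25, 33, q), (c, 25, 33, v), (c, 25, 33, w), (c, 29, 25, d), (c, 29, 25, z), (n, 29, 25, d), (n, 29, 25, z), (p, 25, 33, a), (p, 25, 33, n), (p, 25, 33, q), (p, 25, 33, v), (p, 25, 33, w), (p, 29, 25, d), (p, 29, 25, z), (t, 29, 25, d), (t, 29, 25, z), (x, 29, 25, d), (x, 29, 25, z), (y, 25, 33, a), (y, 25, 33, n), (y, 25, 33, q), (y, 25, 33, v), (y, 25, 33, w), (z, 25, 33, a), (z, 25, 33, n), (z, 25, 33, q), (z, 25, 33, v), (z, 25, 33, w)}
Apply σ_{G ≠ p}; surviving tuples: {(c, 25, 33, a), (c, 25, 33, n), (c, 25, 33, q), (c, 25, 33, v), (c, 25, 33, w), (c, 29, 25, d), (c, 29, 25, z), (n, 29, 25, d), (n, 29, 25, z), (t, 29, 25, d), (t, 29, 25, z), (x, 29, 25, d), (x, 29, 25, z), (y, 25, 33, a), (y, 25, 33, n), (y, 25, 33, q), (y, 25, 33, v), (y, 25, 33, w), (z, 25, 33, a), (z, 25, 33, n), (z, 25, 33, q), (z, 25, 33, v), (z, 25, 33, w)}
Projecting to C, G (16 duplicate(s) eliminated): {(25, c), (25, n), (25, t), (25, x), (33, c), (33, y), (33, z)}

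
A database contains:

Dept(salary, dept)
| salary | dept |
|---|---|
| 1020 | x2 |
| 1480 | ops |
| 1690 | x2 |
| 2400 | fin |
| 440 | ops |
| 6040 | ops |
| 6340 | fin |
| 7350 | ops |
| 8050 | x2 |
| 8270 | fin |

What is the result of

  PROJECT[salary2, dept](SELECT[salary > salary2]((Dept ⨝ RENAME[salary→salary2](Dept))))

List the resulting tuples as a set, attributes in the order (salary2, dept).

{(1020, x2), (1480, ops), (1690, x2), (2400, fin), (440, ops), (6040, ops), (6340, fin)}

ρ[salary→salary2]: schema becomes (salary2, dept); tuples unchanged.
Natural join on dept: {(1020, x2, 1020), (1020, x2, 1690), (1020, x2, 8050), (1480, ops, 1480), (1480, ops, 440), (1480, ops, 6040), (1480, ops, 7350), (1690, x2, 1020), (1690, x2, 1690), (1690, x2, 8050), (2400, fin, 2400), (2400, fin, 6340), (2400, fin, 8270), (440, ops, 1480), (440, ops, 440), (440, ops, 6040), (440, ops, 7350), (6040, ops, 1480), (6040, ops, 440), (6040, ops, 6040), (6040, ops, 7350), (6340, fin, 2400), (6340, fin, 6340), (6340, fin, 8270), (7350, ops, 1480), (7350, ops, 440), (7350, ops, 6040), (7350, ops, 7350), (8050, x2, 1020), (8050, x2, 1690), (8050, x2, 8050), (8270, fin, 2400), (8270, fin, 6340), (8270, fin, 8270)}
Apply σ_{salary > salary2}; surviving tuples: {(1480, ops, 440), (1690, x2, 1020), (6040, ops, 1480), (6040, ops, 440), (6340, fin, 2400), (7350, ops, 1480), (7350, ops, 440), (7350, ops, 6040), (8050, x2, 1020), (8050, x2, 1690), (8270, fin, 2400), (8270, fin, 6340)}
Projecting to salary2, dept (5 duplicate(s) eliminated): {(1020, x2), (1480, ops), (1690, x2), (2400, fin), (440, ops), (6040, ops), (6340, fin)}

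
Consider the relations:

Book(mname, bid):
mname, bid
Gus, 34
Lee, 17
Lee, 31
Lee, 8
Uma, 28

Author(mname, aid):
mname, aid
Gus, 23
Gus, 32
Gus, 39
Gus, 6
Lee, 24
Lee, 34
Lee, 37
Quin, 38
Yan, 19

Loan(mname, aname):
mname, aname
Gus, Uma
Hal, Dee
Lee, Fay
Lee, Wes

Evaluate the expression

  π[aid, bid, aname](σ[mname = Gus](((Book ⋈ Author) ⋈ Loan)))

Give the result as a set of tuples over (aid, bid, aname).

{(23, 34, Uma), (32, 34, Uma), (39, 34, Uma), (6, 34, Uma)}

Book ⋈ Author (natural join on mname): {(Gus, 34, 23), (Gus, 34, 32), (Gus, 34, 39), (Gus, 34, 6), (Lee, 17, 24), (Lee, 17, 34), (Lee, 17, 37), (Lee, 31, 24), (Lee, 31, 34), (Lee, 31, 37), (Lee, 8, 24), (Lee, 8, 34), (Lee, 8, 37)}
(Book ⋈ Author) ⋈ Loan (natural join on mname): {(Gus, 34, 23, Uma), (Gus, 34, 32, Uma), (Gus, 34, 39, Uma), (Gus, 34, 6, Uma), (Lee, 17, 24, Fay), (Lee, 17, 24, Wes), (Lee, 17, 34, Fay), (Lee, 17, 34, Wes), (Lee, 17, 37, Fay), (Lee, 17, 37, Wes), (Lee, 31, 24, Fay), (Lee, 31, 24, Wes), (Lee, 31, 34, Fay), (Lee, 31, 34, Wes), (Lee, 31, 37, Fay), (Lee, 31, 37, Wes), (Lee, 8, 24, Fay), (Lee, 8, 24, Wes), (Lee, 8, 34, Fay), (Lee, 8, 34, Wes), (Lee, 8, 37, Fay), (Lee, 8, 37, Wes)}
Filtering on mname = Gus leaves {(Gus, 34, 23, Uma), (Gus, 34, 32, Uma), (Gus, 34, 39, Uma), (Gus, 34, 6, Uma)}.
π[aid, bid, aname]: project onto (aid, bid, aname) → {(23, 34, Uma), (32, 34, Uma), (39, 34, Uma), (6, 34, Uma)}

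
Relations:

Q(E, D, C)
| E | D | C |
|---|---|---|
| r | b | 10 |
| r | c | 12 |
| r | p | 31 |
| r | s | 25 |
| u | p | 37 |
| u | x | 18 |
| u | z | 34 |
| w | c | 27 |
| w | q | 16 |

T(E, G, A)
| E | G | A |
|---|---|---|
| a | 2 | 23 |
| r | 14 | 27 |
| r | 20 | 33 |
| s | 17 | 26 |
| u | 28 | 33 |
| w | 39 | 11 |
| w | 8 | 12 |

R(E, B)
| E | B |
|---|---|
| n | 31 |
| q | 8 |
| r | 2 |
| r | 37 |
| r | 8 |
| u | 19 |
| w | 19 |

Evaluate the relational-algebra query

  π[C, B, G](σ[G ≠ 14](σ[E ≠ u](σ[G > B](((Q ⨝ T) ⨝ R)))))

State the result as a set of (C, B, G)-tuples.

Joining Q and T on E yields {(r, b, 10, 14, 27), (r, b, 10, 20, 33), (r, c, 12, 14, 27), (r, c, 12, 20, 33), (r, p, 31, 14, 27), (r, p, 31, 20, 33), (r, s, 25, 14, 27), (r, s, 25, 20, 33), (u, p, 37, 28, 33), (u, x, 18, 28, 33), (u, z, 34, 28, 33), (w, c, 27, 39, 11), (w, c, 27, 8, 12), (w, q, 16, 39, 11), (w, q, 16, 8, 12)}.
Joining (Q ⨝ T) and R on E yields {(r, b, 10, 14, 27, 2), (r, b, 10, 14, 27, 37), (r, b, 10, 14, 27, 8), (r, b, 10, 20, 33, 2), (r, b, 10, 20, 33, 37), (r, b, 10, 20, 33, 8), (r, c, 12, 14, 27, 2), (r, c, 12, 14, 27, 37), (r, c, 12, 14, 27, 8), (r, c, 12, 20, 33, 2), (r, c, 12, 20, 33, 37), (r, c, 12, 20, 33, 8), (r, p, 31, 14, 27, 2), (r, p, 31, 14, 27, 37), (r, p, 31, 14, 27, 8), (r, p, 31, 20, 33, 2), (r, p, 31, 20, 33, 37), (r, p, 31, 20, 33, 8), (r, s, 25, 14, 27, 2), (r, s, 25, 14, 27, 37), (r, s, 25, 14, 27, 8), (r, s, 25, 20, 33, 2), (r, s, 25, 20, 33, 37), (r, s, 25, 20, 33, 8), (u, p, 37, 28, 33, 19), (u, x, 18, 28, 33, 19), (u, z, 34, 28, 33, 19), (w, c, 27, 39, 11, 19), (w, c, 27, 8, 12, 19), (w, q, 16, 39, 11, 19), (w, q, 16, 8, 12, 19)}.
Selection G > B: {(r, b, 10, 14, 27, 2), (r, b, 10, 14, 27, 8), (r, b, 10, 20, 33, 2), (r, b, 10, 20, 33, 8), (r, c, 12, 14, 27, 2), (r, c, 12, 14, 27, 8), (r, c, 12, 20, 33, 2), (r, c, 12, 20, 33, 8), (r, p, 31, 14, 27, 2), (r, p, 31, 14, 27, 8), (r, p, 31, 20, 33, 2), (r, p, 31, 20, 33, 8), (r, s, 25, 14, 27, 2), (r, s, 25, 14, 27, 8), (r, s, 25, 20, 33, 2), (r, s, 25, 20, 33, 8), (u, p, 37, 28, 33, 19), (u, x, 18, 28, 33, 19), (u, z, 34, 28, 33, 19), (w, c, 27, 39, 11, 19), (w, q, 16, 39, 11, 19)}
Selection E ≠ u: {(r, b, 10, 14, 27, 2), (r, b, 10, 14, 27, 8), (r, b, 10, 20, 33, 2), (r, b, 10, 20, 33, 8), (r, c, 12, 14, 27, 2), (r, c, 12, 14, 27, 8), (r, c, 12, 20, 33, 2), (r, c, 12, 20, 33, 8), (r, p, 31, 14, 27, 2), (r, p, 31, 14, 27, 8), (r, p, 31, 20, 33, 2), (r, p, 31, 20, 33, 8), (r, s, 25, 14, 27, 2), (r, s, 25, 14, 27, 8), (r, s, 25, 20, 33, 2), (r, s, 25, 20, 33, 8), (w, c, 27, 39, 11, 19), (w, q, 16, 39, 11, 19)}
Selection G ≠ 14: {(r, b, 10, 20, 33, 2), (r, b, 10, 20, 33, 8), (r, c, 12, 20, 33, 2), (r, c, 12, 20, 33, 8), (r, p, 31, 20, 33, 2), (r, p, 31, 20, 33, 8), (r, s, 25, 20, 33, 2), (r, s, 25, 20, 33, 8), (w, c, 27, 39, 11, 19), (w, q, 16, 39, 11, 19)}
π[C, B, G]: project onto (C, B, G) → {(10, 2, 20), (10, 8, 20), (12, 2, 20), (12, 8, 20), (16, 19, 39), (25, 2, 20), (25, 8, 20), (27, 19, 39), (31, 2, 20), (31, 8, 20)}

{(10, 2, 20), (10, 8, 20), (12, 2, 20), (12, 8, 20), (16, 19, 39), (25, 2, 20), (25, 8, 20), (27, 19, 39), (31, 2, 20), (31, 8, 20)}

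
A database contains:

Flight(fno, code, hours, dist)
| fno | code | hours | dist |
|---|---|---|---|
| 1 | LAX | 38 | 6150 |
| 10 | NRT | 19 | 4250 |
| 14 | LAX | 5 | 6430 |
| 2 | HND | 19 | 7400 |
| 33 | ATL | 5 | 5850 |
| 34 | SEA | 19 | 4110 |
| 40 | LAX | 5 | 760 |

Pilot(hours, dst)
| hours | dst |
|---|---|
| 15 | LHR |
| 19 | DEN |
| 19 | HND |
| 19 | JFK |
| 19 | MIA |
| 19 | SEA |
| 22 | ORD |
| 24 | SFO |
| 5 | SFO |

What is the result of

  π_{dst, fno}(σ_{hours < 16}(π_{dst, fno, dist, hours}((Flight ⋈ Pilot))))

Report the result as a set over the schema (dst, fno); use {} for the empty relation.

{(SFO, 14), (SFO, 33), (SFO, 40)}

Joining Flight and Pilot on hours yields {(10, NRT, 19, 4250, DEN), (10, NRT, 19, 4250, HND), (10, NRT, 19, 4250, JFK), (10, NRT, 19, 4250, MIA), (10, NRT, 19, 4250, SEA), (14, LAX, 5, 6430, SFO), (2, HND, 19, 7400, DEN), (2, HND, 19, 7400, HND), (2, HND, 19, 7400, JFK), (2, HND, 19, 7400, MIA), (2, HND, 19, 7400, SEA), (33, ATL, 5, 5850, SFO), (34, SEA, 19, 4110, DEN), (34, SEA, 19, 4110, HND), (34, SEA, 19, 4110, JFK), (34, SEA, 19, 4110, MIA), (34, SEA, 19, 4110, SEA), (40, LAX, 5, 760, SFO)}.
Projecting to dst, fno, dist, hours: {(DEN, 10, 4250, 19), (DEN, 2, 7400, 19), (DEN, 34, 4110, 19), (HND, 10, 4250, 19), (HND, 2, 7400, 19), (HND, 34, 4110, 19), (JFK, 10, 4250, 19), (JFK, 2, 7400, 19), (JFK, 34, 4110, 19), (MIA, 10, 4250, 19), (MIA, 2, 7400, 19), (MIA, 34, 4110, 19), (SEA, 10, 4250, 19), (SEA, 2, 7400, 19), (SEA, 34, 4110, 19), (SFO, 14, 6430, 5), (SFO, 33, 5850, 5), (SFO, 40, 760, 5)}
Filtering on hours < 16 leaves {(SFO, 14, 6430, 5), (SFO, 33, 5850, 5), (SFO, 40, 760, 5)}.
Projecting to dst, fno: {(SFO, 14), (SFO, 33), (SFO, 40)}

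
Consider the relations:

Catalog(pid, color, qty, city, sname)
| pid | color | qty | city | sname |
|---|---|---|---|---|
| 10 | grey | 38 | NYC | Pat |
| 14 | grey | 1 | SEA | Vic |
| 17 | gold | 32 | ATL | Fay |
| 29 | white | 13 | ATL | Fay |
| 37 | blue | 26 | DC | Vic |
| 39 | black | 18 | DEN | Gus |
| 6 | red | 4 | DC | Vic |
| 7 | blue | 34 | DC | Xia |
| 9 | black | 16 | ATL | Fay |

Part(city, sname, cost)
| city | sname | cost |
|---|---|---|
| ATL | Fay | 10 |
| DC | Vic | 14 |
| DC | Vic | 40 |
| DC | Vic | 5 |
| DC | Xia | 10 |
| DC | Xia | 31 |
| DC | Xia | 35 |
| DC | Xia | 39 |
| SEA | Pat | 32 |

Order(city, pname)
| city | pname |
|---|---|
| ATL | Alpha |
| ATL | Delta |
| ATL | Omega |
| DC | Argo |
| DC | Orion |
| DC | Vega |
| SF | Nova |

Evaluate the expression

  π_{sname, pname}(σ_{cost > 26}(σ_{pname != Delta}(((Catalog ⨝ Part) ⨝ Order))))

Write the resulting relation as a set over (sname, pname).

Natural join on city, sname: {(17, gold, 32, ATL, Fay, 10), (29, white, 13, ATL, Fay, 10), (37, blue, 26, DC, Vic, 14), (37, blue, 26, DC, Vic, 40), (37, blue, 26, DC, Vic, 5), (6, red, 4, DC, Vic, 14), (6, red, 4, DC, Vic, 40), (6, red, 4, DC, Vic, 5), (7, blue, 34, DC, Xia, 10), (7, blue, 34, DC, Xia, 31), (7, blue, 34, DC, Xia, 35), (7, blue, 34, DC, Xia, 39), (9, black, 16, ATL, Fay, 10)}
Natural join on city: {(17, gold, 32, ATL, Fay, 10, Alpha), (17, gold, 32, ATL, Fay, 10, Delta), (17, gold, 32, ATL, Fay, 10, Omega), (29, white, 13, ATL, Fay, 10, Alpha), (29, white, 13, ATL, Fay, 10, Delta), (29, white, 13, ATL, Fay, 10, Omega), (37, blue, 26, DC, Vic, 14, Argo), (37, blue, 26, DC, Vic, 14, Orion), (37, blue, 26, DC, Vic, 14, Vega), (37, blue, 26, DC, Vic, 40, Argo), (37, blue, 26, DC, Vic, 40, Orion), (37, blue, 26, DC, Vic, 40, Vega), (37, blue, 26, DC, Vic, 5, Argo), (37, blue, 26, DC, Vic, 5, Orion), (37, blue, 26, DC, Vic, 5, Vega), (6, red, 4, DC, Vic, 14, Argo), (6, red, 4, DC, Vic, 14, Orion), (6, red, 4, DC, Vic, 14, Vega), (6, red, 4, DC, Vic, 40, Argo), (6, red, 4, DC, Vic, 40, Orion), (6, red, 4, DC, Vic, 40, Vega), (6, red, 4, DC, Vic, 5, Argo), (6, red, 4, DC, Vic, 5, Orion), (6, red, 4, DC, Vic, 5, Vega), (7, blue, 34, DC, Xia, 10, Argo), (7, blue, 34, DC, Xia, 10, Orion), (7, blue, 34, DC, Xia, 10, Vega), (7, blue, 34, DC, Xia, 31, Argo), (7, blue, 34, DC, Xia, 31, Orion), (7, blue, 34, DC, Xia, 31, Vega), (7, blue, 34, DC, Xia, 35, Argo), (7, blue, 34, DC, Xia, 35, Orion), (7, blue, 34, DC, Xia, 35, Vega), (7, blue, 34, DC, Xia, 39, Argo), (7, blue, 34, DC, Xia, 39, Orion), (7, blue, 34, DC, Xia, 39, Vega), (9, black, 16, ATL, Fay, 10, Alpha), (9, black, 16, ATL, Fay, 10, Delta), (9, black, 16, ATL, Fay, 10, Omega)}
σ[pname != Delta]: keep tuples satisfying pname != Delta → {(17, gold, 32, ATL, Fay, 10, Alpha), (17, gold, 32, ATL, Fay, 10, Omega), (29, white, 13, ATL, Fay, 10, Alpha), (29, white, 13, ATL, Fay, 10, Omega), (37, blue, 26, DC, Vic, 14, Argo), (37, blue, 26, DC, Vic, 14, Orion), (37, blue, 26, DC, Vic, 14, Vega), (37, blue, 26, DC, Vic, 40, Argo), (37, blue, 26, DC, Vic, 40, Orion), (37, blue, 26, DC, Vic, 40, Vega), (37, blue, 26, DC, Vic, 5, Argo), (37, blue, 26, DC, Vic, 5, Orion), (37, blue, 26, DC, Vic, 5, Vega), (6, red, 4, DC, Vic, 14, Argo), (6, red, 4, DC, Vic, 14, Orion), (6, red, 4, DC, Vic, 14, Vega), (6, red, 4, DC, Vic, 40, Argo), (6, red, 4, DC, Vic, 40, Orion), (6, red, 4, DC, Vic, 40, Vega), (6, red, 4, DC, Vic, 5, Argo), (6, red, 4, DC, Vic, 5, Orion), (6, red, 4, DC, Vic, 5, Vega), (7, blue, 34, DC, Xia, 10, Argo), (7, blue, 34, DC, Xia, 10, Orion), (7, blue, 34, DC, Xia, 10, Vega), (7, blue, 34, DC, Xia, 31, Argo), (7, blue, 34, DC, Xia, 31, Orion), (7, blue, 34, DC, Xia, 31, Vega), (7, blue, 34, DC, Xia, 35, Argo), (7, blue, 34, DC, Xia, 35, Orion), (7, blue, 34, DC, Xia, 35, Vega), (7, blue, 34, DC, Xia, 39, Argo), (7, blue, 34, DC, Xia, 39, Orion), (7, blue, 34, DC, Xia, 39, Vega), (9, black, 16, ATL, Fay, 10, Alpha), (9, black, 16, ATL, Fay, 10, Omega)}
σ[cost > 26]: keep tuples satisfying cost > 26 → {(37, blue, 26, DC, Vic, 40, Argo), (37, blue, 26, DC, Vic, 40, Orion), (37, blue, 26, DC, Vic, 40, Vega), (6, red, 4, DC, Vic, 40, Argo), (6, red, 4, DC, Vic, 40, Orion), (6, red, 4, DC, Vic, 40, Vega), (7, blue, 34, DC, Xia, 31, Argo), (7, blue, 34, DC, Xia, 31, Orion), (7, blue, 34, DC, Xia, 31, Vega), (7, blue, 34, DC, Xia, 35, Argo), (7, blue, 34, DC, Xia, 35, Orion), (7, blue, 34, DC, Xia, 35, Vega), (7, blue, 34, DC, Xia, 39, Argo), (7, blue, 34, DC, Xia, 39, Orion), (7, blue, 34, DC, Xia, 39, Vega)}
Keep only column(s) sname, pname (9 duplicate(s) eliminated): {(Vic, Argo), (Vic, Orion), (Vic, Vega), (Xia, Argo), (Xia, Orion), (Xia, Vega)}

{(Vic, Argo), (Vic, Orion), (Vic, Vega), (Xia, Argo), (Xia, Orion), (Xia, Vega)}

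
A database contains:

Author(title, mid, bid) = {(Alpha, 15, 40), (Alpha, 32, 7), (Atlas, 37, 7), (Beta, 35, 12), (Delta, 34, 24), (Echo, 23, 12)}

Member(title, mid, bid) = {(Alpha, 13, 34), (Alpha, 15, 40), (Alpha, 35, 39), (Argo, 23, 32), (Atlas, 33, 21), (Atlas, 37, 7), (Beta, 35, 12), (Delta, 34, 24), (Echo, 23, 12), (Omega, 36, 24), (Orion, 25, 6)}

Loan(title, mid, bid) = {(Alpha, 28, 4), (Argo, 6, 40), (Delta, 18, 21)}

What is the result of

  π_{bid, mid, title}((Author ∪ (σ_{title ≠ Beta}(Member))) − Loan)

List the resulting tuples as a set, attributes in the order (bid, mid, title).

{(12, 23, Echo), (12, 35, Beta), (21, 33, Atlas), (24, 34, Delta), (24, 36, Omega), (32, 23, Argo), (34, 13, Alpha), (39, 35, Alpha), (40, 15, Alpha), (6, 25, Orion), (7, 32, Alpha), (7, 37, Atlas)}

Filtering on title ≠ Beta leaves {(Alpha, 13, 34), (Alpha, 15, 40), (Alpha, 35, 39), (Argo, 23, 32), (Atlas, 33, 21), (Atlas, 37, 7), (Delta, 34, 24), (Echo, 23, 12), (Omega, 36, 24), (Orion, 25, 6)}.
Set union of the two operands is {(Alpha, 13, 34), (Alpha, 15, 40), (Alpha, 32, 7), (Alpha, 35, 39), (Argo, 23, 32), (Atlas, 33, 21), (Atlas, 37, 7), (Beta, 35, 12), (Delta, 34, 24), (Echo, 23, 12), (Omega, 36, 24), (Orion, 25, 6)}.
Set difference of the two operands is {(Alpha, 13, 34), (Alpha, 15, 40), (Alpha, 32, 7), (Alpha, 35, 39), (Argo, 23, 32), (Atlas, 33, 21), (Atlas, 37, 7), (Beta, 35, 12), (Delta, 34, 24), (Echo, 23, 12), (Omega, 36, 24), (Orion, 25, 6)}.
Keep only column(s) bid, mid, title: {(12, 23, Echo), (12, 35, Beta), (21, 33, Atlas), (24, 34, Delta), (24, 36, Omega), (32, 23, Argo), (34, 13, Alpha), (39, 35, Alpha), (40, 15, Alpha), (6, 25, Orion), (7, 32, Alpha), (7, 37, Atlas)}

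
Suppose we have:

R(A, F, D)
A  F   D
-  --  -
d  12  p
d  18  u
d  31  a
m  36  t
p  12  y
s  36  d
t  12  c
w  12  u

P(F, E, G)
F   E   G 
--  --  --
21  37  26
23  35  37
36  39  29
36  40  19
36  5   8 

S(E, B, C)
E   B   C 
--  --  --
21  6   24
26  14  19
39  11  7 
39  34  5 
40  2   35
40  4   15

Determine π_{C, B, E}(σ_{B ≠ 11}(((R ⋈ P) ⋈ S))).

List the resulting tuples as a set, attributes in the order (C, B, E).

R ⋈ P (natural join on F): {(m, 36, t, 39, 29), (m, 36, t, 40, 19), (m, 36, t, 5, 8), (s, 36, d, 39, 29), (s, 36, d, 40, 19), (s, 36, d, 5, 8)}
(R ⋈ P) ⋈ S (natural join on E): {(m, 36, t, 39, 29, 11, 7), (m, 36, t, 39, 29, 34, 5), (m, 36, t, 40, 19, 2, 35), (m, 36, t, 40, 19, 4, 15), (s, 36, d, 39, 29, 11, 7), (s, 36, d, 39, 29, 34, 5), (s, 36, d, 40, 19, 2, 35), (s, 36, d, 40, 19, 4, 15)}
Selection B ≠ 11: {(m, 36, t, 39, 29, 34, 5), (m, 36, t, 40, 19, 2, 35), (m, 36, t, 40, 19, 4, 15), (s, 36, d, 39, 29, 34, 5), (s, 36, d, 40, 19, 2, 35), (s, 36, d, 40, 19, 4, 15)}
π_{C, B, E} gives {(15, 4, 40), (35, 2, 40), (5, 34, 39)} (3 duplicate(s) eliminated).

{(15, 4, 40), (35, 2, 40), (5, 34, 39)}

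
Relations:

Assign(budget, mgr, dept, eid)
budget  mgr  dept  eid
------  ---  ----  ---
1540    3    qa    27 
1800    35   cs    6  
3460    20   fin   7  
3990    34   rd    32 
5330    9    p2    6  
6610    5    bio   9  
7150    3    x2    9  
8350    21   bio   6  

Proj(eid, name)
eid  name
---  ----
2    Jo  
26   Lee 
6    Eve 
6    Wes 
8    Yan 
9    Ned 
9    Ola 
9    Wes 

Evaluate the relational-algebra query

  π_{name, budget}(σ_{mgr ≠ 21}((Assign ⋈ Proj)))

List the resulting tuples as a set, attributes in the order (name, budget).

Joining Assign and Proj on eid yields {(1800, 35, cs, 6, Eve), (1800, 35, cs, 6, Wes), (5330, 9, p2, 6, Eve), (5330, 9, p2, 6, Wes), (6610, 5, bio, 9, Ned), (6610, 5, bio, 9, Ola), (6610, 5, bio, 9, Wes), (7150, 3, x2, 9, Ned), (7150, 3, x2, 9, Ola), (7150, 3, x2, 9, Wes), (8350, 21, bio, 6, Eve), (8350, 21, bio, 6, Wes)}.
σ[mgr ≠ 21]: keep tuples satisfying mgr ≠ 21 → {(1800, 35, cs, 6, Eve), (1800, 35, cs, 6, Wes), (5330, 9, p2, 6, Eve), (5330, 9, p2, 6, Wes), (6610, 5, bio, 9, Ned), (6610, 5, bio, 9, Ola), (6610, 5, bio, 9, Wes), (7150, 3, x2, 9, Ned), (7150, 3, x2, 9, Ola), (7150, 3, x2, 9, Wes)}
Keep only column(s) name, budget: {(Eve, 1800), (Eve, 5330), (Ned, 6610), (Ned, 7150), (Ola, 6610), (Ola, 7150), (Wes, 1800), (Wes, 5330), (Wes, 6610), (Wes, 7150)}

{(Eve, 1800), (Eve, 5330), (Ned, 6610), (Ned, 7150), (Ola, 6610), (Ola, 7150), (Wes, 1800), (Wes, 5330), (Wes, 6610), (Wes, 7150)}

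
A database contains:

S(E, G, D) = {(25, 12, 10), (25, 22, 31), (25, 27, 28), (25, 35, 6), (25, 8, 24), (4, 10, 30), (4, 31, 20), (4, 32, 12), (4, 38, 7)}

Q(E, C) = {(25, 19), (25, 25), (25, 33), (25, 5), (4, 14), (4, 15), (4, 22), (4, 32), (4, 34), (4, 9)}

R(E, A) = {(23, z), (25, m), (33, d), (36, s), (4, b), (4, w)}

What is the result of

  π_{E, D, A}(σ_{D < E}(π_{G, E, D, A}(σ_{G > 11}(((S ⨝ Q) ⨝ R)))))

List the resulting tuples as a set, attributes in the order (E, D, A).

{(25, 10, m), (25, 6, m)}

Joining S and Q on E yields {(25, 12, 10, 19), (25, 12, 10, 25), (25, 12, 10, 33), (25, 12, 10, 5), (25, 22, 31, 19), (25, 22, 31, 25), (25, 22, 31, 33), (25, 22, 31, 5), (25, 27, 28, 19), (25, 27, 28, 25), (25, 27, 28, 33), (25, 27, 28, 5), (25, 35, 6, 19), (25, 35, 6, 25), (25, 35, 6, 33), (25, 35, 6, 5), (25, 8, 24, 19), (25, 8, 24, 25), (25, 8, 24, 33), (25, 8, 24, 5), (4, 10, 30, 14), (4, 10, 30, 15), (4, 10, 30, 22), (4, 10, 30, 32), (4, 10, 30, 34), (4, 10, 30, 9), (4, 31, 20, 14), (4, 31, 20, 15), (4, 31, 20, 22), (4, 31, 20, 32), (4, 31, 20, 34), (4, 31, 20, 9), (4, 32, 12, 14), (4, 32, 12, 15), (4, 32, 12, 22), (4, 32, 12, 32), (4, 32, 12, 34), (4, 32, 12, 9), (4, 38, 7, 14), (4, 38, 7, 15), (4, 38, 7, 22), (4, 38, 7, 32), (4, 38, 7, 34), (4, 38, 7, 9)}.
Joining (S ⨝ Q) and R on E yields {(25, 12, 10, 19, m), (25, 12, 10, 25, m), (25, 12, 10, 33, m), (25, 12, 10, 5, m), (25, 22, 31, 19, m), (25, 22, 31, 25, m), (25, 22, 31, 33, m), (25, 22, 31, 5, m), (25, 27, 28, 19, m), (25, 27, 28, 25, m), (25, 27, 28, 33, m), (25, 27, 28, 5, m), (25, 35, 6, 19, m), (25, 35, 6, 25, m), (25, 35, 6, 33, m), (25, 35, 6, 5, m), (25, 8, 24, 19, m), (25, 8, 24, 25, m), (25, 8, 24, 33, m), (25, 8, 24, 5, m), (4, 10, 30, 14, b), (4, 10, 30, 14, w), (4, 10, 30, 15, b), (4, 10, 30, 15, w), (4, 10, 30, 22, b), (4, 10, 30, 22, w), (4, 10, 30, 32, b), (4, 10, 30, 32, w), (4, 10, 30, 34, b), (4, 10, 30, 34, w), (4, 10, 30, 9, b), (4, 10, 30, 9, w), (4, 31, 20, 14, b), (4, 31, 20, 14, w), (4, 31, 20, 15, b), (4, 31, 20, 15, w), (4, 31, 20, 22, b), (4, 31, 20, 22, w), (4, 31, 20, 32, b), (4, 31, 20, 32, w), (4, 31, 20, 34, b), (4, 31, 20, 34, w), (4, 31, 20, 9, b), (4, 31, 20, 9, w), (4, 32, 12, 14, b), (4, 32, 12, 14, w), (4, 32, 12, 15, b), (4, 32, 12, 15, w), (4, 32, 12, 22, b), (4, 32, 12, 22, w), (4, 32, 12, 32, b), (4, 32, 12, 32, w), (4, 32, 12, 34, b), (4, 32, 12, 34, w), (4, 32, 12, 9, b), (4, 32, 12, 9, w), (4, 38, 7, 14, b), (4, 38, 7, 14, w), (4, 38, 7, 15, b), (4, 38, 7, 15, w), (4, 38, 7, 22, b), (4, 38, 7, 22, w), (4, 38, 7, 32, b), (4, 38, 7, 32, w), (4, 38, 7, 34, b), (4, 38, 7, 34, w), (4, 38, 7, 9, b), (4, 38, 7, 9, w)}.
Apply σ_{G > 11}; surviving tuples: {(25, 12, 10, 19, m), (25, 12, 10, 25, m), (25, 12, 10, 33, m), (25, 12, 10, 5, m), (25, 22, 31, 19, m), (25, 22, 31, 25, m), (25, 22, 31, 33, m), (25, 22, 31, 5, m), (25, 27, 28, 19, m), (25, 27, 28, 25, m), (25, 27, 28, 33, m), (25, 27, 28, 5, m), (25, 35, 6, 19, m), (25, 35, 6, 25, m), (25, 35, 6, 33, m), (25, 35, 6, 5, m), (4, 31, 20, 14, b), (4, 31, 20, 14, w), (4, 31, 20, 15, b), (4, 31, 20, 15, w), (4, 31, 20, 22, b), (4, 31, 20, 22, w), (4, 31, 20, 32, b), (4, 31, 20, 32, w), (4, 31, 20, 34, b), (4, 31, 20, 34, w), (4, 31, 20, 9, b), (4, 31, 20, 9, w), (4, 32, 12, 14, b), (4, 32, 12, 14, w), (4, 32, 12, 15, b), (4, 32, 12, 15, w), (4, 32, 12, 22, b), (4, 32, 12, 22, w), (4, 32, 12, 32, b), (4, 32, 12, 32, w), (4, 32, 12, 34, b), (4, 32, 12, 34, w), (4, 32, 12, 9, b), (4, 32, 12, 9, w), (4, 38, 7, 14, b), (4, 38, 7, 14, w), (4, 38, 7, 15, b), (4, 38, 7, 15, w), (4, 38, 7, 22, b), (4, 38, 7, 22, w), (4, 38, 7, 32, b), (4, 38, 7, 32, w), (4, 38, 7, 34, b), (4, 38, 7, 34, w), (4, 38, 7, 9, b), (4, 38, 7, 9, w)}
Projecting to G, E, D, A (42 duplicate(s) eliminated): {(12, 25, 10, m), (22, 25, 31, m), (27, 25, 28, m), (31, 4, 20, b), (31, 4, 20, w), (32, 4, 12, b), (32, 4, 12, w), (35, 25, 6, m), (38, 4, 7, b), (38, 4, 7, w)}
Apply σ_{D < E}; surviving tuples: {(12, 25, 10, m), (35, 25, 6, m)}
Projecting to E, D, A: {(25, 10, m), (25, 6, m)}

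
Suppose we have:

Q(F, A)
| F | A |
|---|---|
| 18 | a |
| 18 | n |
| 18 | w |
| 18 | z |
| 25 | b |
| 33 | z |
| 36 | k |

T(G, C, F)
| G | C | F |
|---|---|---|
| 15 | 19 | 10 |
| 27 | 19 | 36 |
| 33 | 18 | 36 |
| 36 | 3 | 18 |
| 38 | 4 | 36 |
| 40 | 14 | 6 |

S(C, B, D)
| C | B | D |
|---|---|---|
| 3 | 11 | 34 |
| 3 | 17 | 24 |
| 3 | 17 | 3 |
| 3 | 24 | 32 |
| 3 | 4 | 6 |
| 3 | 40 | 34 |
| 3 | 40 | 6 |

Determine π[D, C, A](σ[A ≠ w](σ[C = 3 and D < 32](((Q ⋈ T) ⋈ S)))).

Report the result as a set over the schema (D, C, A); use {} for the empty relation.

{(24, 3, a), (24, 3, n), (24, 3, z), (3, 3, a), (3, 3, n), (3, 3, z), (6, 3, a), (6, 3, n), (6, 3, z)}

Joining Q and T on F yields {(18, a, 36, 3), (18, n, 36, 3), (18, w, 36, 3), (18, z, 36, 3), (36, k, 27, 19), (36, k, 33, 18), (36, k, 38, 4)}.
Joining (Q ⋈ T) and S on C yields {(18, a, 36, 3, 11, 34), (18, a, 36, 3, 17, 24), (18, a, 36, 3, 17, 3), (18, a, 36, 3, 24, 32), (18, a, 36, 3, 4, 6), (18, a, 36, 3, 40, 34), (18, a, 36, 3, 40, 6), (18, n, 36, 3, 11, 34), (18, n, 36, 3, 17, 24), (18, n, 36, 3, 17, 3), (18, n, 36, 3, 24, 32), (18, n, 36, 3, 4, 6), (18, n, 36, 3, 40, 34), (18, n, 36, 3, 40, 6), (18, w, 36, 3, 11, 34), (18, w, 36, 3, 17, 24), (18, w, 36, 3, 17, 3), (18, w, 36, 3, 24, 32), (18, w, 36, 3, 4, 6), (18, w, 36, 3, 40, 34), (18, w, 36, 3, 40, 6), (18, z, 36, 3, 11, 34), (18, z, 36, 3, 17, 24), (18, z, 36, 3, 17, 3), (18, z, 36, 3, 24, 32), (18, z, 36, 3, 4, 6), (18, z, 36, 3, 40, 34), (18, z, 36, 3, 40, 6)}.
Selection C = 3 and D < 32: {(18, a, 36, 3, 17, 24), (18, a, 36, 3, 17, 3), (18, a, 36, 3, 4, 6), (18, a, 36, 3, 40, 6), (18, n, 36, 3, 17, 24), (18, n, 36, 3, 17, 3), (18, n, 36, 3, 4, 6), (18, n, 36, 3, 40, 6), (18, w, 36, 3, 17, 24), (18, w, 36, 3, 17, 3), (18, w, 36, 3, 4, 6), (18, w, 36, 3, 40, 6), (18, z, 36, 3, 17, 24), (18, z, 36, 3, 17, 3), (18, z, 36, 3, 4, 6), (18, z, 36, 3, 40, 6)}
Selection A ≠ w: {(18, a, 36, 3, 17, 24), (18, a, 36, 3, 17, 3), (18, a, 36, 3, 4, 6), (18, a, 36, 3, 40, 6), (18, n, 36, 3, 17, 24), (18, n, 36, 3, 17, 3), (18, n, 36, 3, 4, 6), (18, n, 36, 3, 40, 6), (18, z, 36, 3, 17, 24), (18, z, 36, 3, 17, 3), (18, z, 36, 3, 4, 6), (18, z, 36, 3, 40, 6)}
Keep only column(s) D, C, A (3 duplicate(s) eliminated): {(24, 3, a), (24, 3, n), (24, 3, z), (3, 3, a), (3, 3, n), (3, 3, z), (6, 3, a), (6, 3, n), (6, 3, z)}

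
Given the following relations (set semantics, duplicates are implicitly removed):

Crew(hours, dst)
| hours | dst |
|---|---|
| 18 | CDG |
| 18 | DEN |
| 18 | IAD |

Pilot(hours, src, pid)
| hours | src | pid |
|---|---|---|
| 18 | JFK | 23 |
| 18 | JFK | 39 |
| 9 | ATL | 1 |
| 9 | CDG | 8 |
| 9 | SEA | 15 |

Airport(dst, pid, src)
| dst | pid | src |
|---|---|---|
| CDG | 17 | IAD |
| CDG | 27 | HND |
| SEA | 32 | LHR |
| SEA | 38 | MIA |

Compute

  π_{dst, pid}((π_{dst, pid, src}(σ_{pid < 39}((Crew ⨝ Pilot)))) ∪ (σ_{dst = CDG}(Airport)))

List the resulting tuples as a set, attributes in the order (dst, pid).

Crew ⋈ Pilot (natural join on hours): {(18, CDG, JFK, 23), (18, CDG, JFK, 39), (18, DEN, JFK, 23), (18, DEN, JFK, 39), (18, IAD, JFK, 23), (18, IAD, JFK, 39)}
Selection pid < 39: {(18, CDG, JFK, 23), (18, DEN, JFK, 23), (18, IAD, JFK, 23)}
π[dst, pid, src]: project onto (dst, pid, src) → {(CDG, 23, JFK), (DEN, 23, JFK), (IAD, 23, JFK)}
Selection dst = CDG: {(CDG, 17, IAD), (CDG, 27, HND)}
Taking the union: {(CDG, 17, IAD), (CDG, 23, JFK), (CDG, 27, HND), (DEN, 23, JFK), (IAD, 23, JFK)}
π[dst, pid]: project onto (dst, pid) → {(CDG, 17), (CDG, 23), (CDG, 27), (DEN, 23), (IAD, 23)}

{(CDG, 17), (CDG, 23), (CDG, 27), (DEN, 23), (IAD, 23)}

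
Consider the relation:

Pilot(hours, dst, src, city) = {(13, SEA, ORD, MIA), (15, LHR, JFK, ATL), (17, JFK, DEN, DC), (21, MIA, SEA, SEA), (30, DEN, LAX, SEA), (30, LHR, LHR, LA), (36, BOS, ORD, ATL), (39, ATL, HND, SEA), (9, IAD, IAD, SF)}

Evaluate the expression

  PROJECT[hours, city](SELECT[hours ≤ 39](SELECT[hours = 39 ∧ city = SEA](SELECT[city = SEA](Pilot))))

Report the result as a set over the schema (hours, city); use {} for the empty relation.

{(39, SEA)}

Filtering on city = SEA leaves {(21, MIA, SEA, SEA), (30, DEN, LAX, SEA), (39, ATL, HND, SEA)}.
Filtering on hours = 39 ∧ city = SEA leaves {(39, ATL, HND, SEA)}.
Filtering on hours ≤ 39 leaves {(39, ATL, HND, SEA)}.
π[hours, city]: project onto (hours, city) → {(39, SEA)}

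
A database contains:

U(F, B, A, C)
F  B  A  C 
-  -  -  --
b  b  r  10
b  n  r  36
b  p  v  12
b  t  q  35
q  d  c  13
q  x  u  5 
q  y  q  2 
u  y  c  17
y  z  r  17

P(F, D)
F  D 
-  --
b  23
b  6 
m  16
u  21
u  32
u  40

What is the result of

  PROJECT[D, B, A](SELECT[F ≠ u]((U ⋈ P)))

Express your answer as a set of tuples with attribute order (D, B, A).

{(23, b, r), (23, n, r), (23, p, v), (23, t, q), (6, b, r), (6, n, r), (6, p, v), (6, t, q)}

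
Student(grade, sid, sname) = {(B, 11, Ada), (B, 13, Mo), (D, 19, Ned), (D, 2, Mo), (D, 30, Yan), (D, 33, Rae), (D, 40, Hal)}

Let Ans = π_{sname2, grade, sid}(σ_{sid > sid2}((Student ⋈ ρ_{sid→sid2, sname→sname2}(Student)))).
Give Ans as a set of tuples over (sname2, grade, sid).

{(Ada, B, 13), (Mo, D, 19), (Mo, D, 30), (Mo, D, 33), (Mo, D, 40), (Ned, D, 30), (Ned, D, 33), (Ned, D, 40), (Rae, D, 40), (Yan, D, 33), (Yan, D, 40)}

ρ[sid→sid2, sname→sname2]: schema becomes (grade, sid2, sname2); tuples unchanged.
Natural join on grade: {(B, 11, Ada, 11, Ada), (B, 11, Ada, 13, Mo), (B, 13, Mo, 11, Ada), (B, 13, Mo, 13, Mo), (D, 19, Ned, 19, Ned), (D, 19, Ned, 2, Mo), (D, 19, Ned, 30, Yan), (D, 19, Ned, 33, Rae), (D, 19, Ned, 40, Hal), (D, 2, Mo, 19, Ned), (D, 2, Mo, 2, Mo), (D, 2, Mo, 30, Yan), (D, 2, Mo, 33, Rae), (D, 2, Mo, 40, Hal), (D, 30, Yan, 19, Ned), (D, 30, Yan, 2, Mo), (D, 30, Yan, 30, Yan), (D, 30, Yan, 33, Rae), (D, 30, Yan, 40, Hal), (D, 33, Rae, 19, Ned), (D, 33, Rae, 2, Mo), (D, 33, Rae, 30, Yan), (D, 33, Rae, 33, Rae), (D, 33, Rae, 40, Hal), (D, 40, Hal, 19, Ned), (D, 40, Hal, 2, Mo), (D, 40, Hal, 30, Yan), (D, 40, Hal, 33, Rae), (D, 40, Hal, 40, Hal)}
Selection sid > sid2: {(B, 13, Mo, 11, Ada), (D, 19, Ned, 2, Mo), (D, 30, Yan, 19, Ned), (D, 30, Yan, 2, Mo), (D, 33, Rae, 19, Ned), (D, 33, Rae, 2, Mo), (D, 33, Rae, 30, Yan), (D, 40, Hal, 19, Ned), (D, 40, Hal, 2, Mo), (D, 40, Hal, 30, Yan), (D, 40, Hal, 33, Rae)}
Keep only column(s) sname2, grade, sid: {(Ada, B, 13), (Mo, D, 19), (Mo, D, 30), (Mo, D, 33), (Mo, D, 40), (Ned, D, 30), (Ned, D, 33), (Ned, D, 40), (Rae, D, 40), (Yan, D, 33), (Yan, D, 40)}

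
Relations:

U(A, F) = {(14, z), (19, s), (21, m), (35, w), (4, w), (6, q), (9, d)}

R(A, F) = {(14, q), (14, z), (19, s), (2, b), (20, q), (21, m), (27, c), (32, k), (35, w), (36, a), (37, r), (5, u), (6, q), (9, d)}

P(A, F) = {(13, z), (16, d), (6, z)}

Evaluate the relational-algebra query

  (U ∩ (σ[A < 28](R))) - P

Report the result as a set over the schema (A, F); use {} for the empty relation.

σ[A < 28]: keep tuples satisfying A < 28 → {(14, q), (14, z), (19, s), (2, b), (20, q), (21, m), (27, c), (5, u), (6, q), (9, d)}
Set intersection of the two operands is {(14, z), (19, s), (21, m), (6, q), (9, d)}.
Set difference of the two operands is {(14, z), (19, s), (21, m), (6, q), (9, d)}.

{(14, z), (19, s), (21, m), (6, q), (9, d)}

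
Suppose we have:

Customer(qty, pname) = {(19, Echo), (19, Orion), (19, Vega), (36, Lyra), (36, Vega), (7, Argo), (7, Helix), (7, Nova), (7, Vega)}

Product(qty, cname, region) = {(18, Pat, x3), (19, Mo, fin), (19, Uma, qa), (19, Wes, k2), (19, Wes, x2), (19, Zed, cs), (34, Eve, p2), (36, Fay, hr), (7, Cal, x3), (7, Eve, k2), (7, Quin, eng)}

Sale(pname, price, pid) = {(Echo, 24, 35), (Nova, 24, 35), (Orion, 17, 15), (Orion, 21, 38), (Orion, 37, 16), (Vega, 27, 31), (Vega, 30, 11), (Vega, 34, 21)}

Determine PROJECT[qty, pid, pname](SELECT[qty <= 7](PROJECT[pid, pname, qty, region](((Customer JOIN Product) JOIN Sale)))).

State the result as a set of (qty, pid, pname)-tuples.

{(7, 11, Vega), (7, 21, Vega), (7, 31, Vega), (7, 35, Nova)}

Natural join on qty: {(19, Echo, Mo, fin), (19, Echo, Uma, qa), (19, Echo, Wes, k2), (19, Echo, Wes, x2), (19, Echo, Zed, cs), (19, Orion, Mo, fin), (19, Orion, Uma, qa), (19, Orion, Wes, k2), (19, Orion, Wes, x2), (19, Orion, Zed, cs), (19, Vega, Mo, fin), (19, Vega, Uma, qa), (19, Vega, Wes, k2), (19, Vega, Wes, x2), (19, Vega, Zed, cs), (36, Lyra, Fay, hr), (36, Vega, Fay, hr), (7, Argo, Cal, x3), (7, Argo, Eve, k2), (7, Argo, Quin, eng), (7, Helix, Cal, x3), (7, Helix, Eve, k2), (7, Helix, Quin, eng), (7, Nova, Cal, x3), (7, Nova, Eve, k2), (7, Nova, Quin, eng), (7, Vega, Cal, x3), (7, Vega, Eve, k2), (7, Vega, Quin, eng)}
Natural join on pname: {(19, Echo, Mo, fin, 24, 35), (19, Echo, Uma, qa, 24, 35), (19, Echo, Wes, k2, 24, 35), (19, Echo, Wes, x2, 24, 35), (19, Echo, Zed, cs, 24, 35), (19, Orion, Mo, fin, 17, 15), (19, Orion, Mo, fin, 21, 38), (19, Orion, Mo, fin, 37, 16), (19, Orion, Uma, qa, 17, 15), (19, Orion, Uma, qa, 21, 38), (19, Orion, Uma, qa, 37, 16), (19, Orion, Wes, k2, 17, 15), (19, Orion, Wes, k2, 21, 38), (19, Orion, Wes, k2, 37, 16), (19, Orion, Wes, x2, 17, 15), (19, Orion, Wes, x2, 21, 38), (19, Orion, Wes, x2, 37, 16), (19, Orion, Zed, cs, 17, 15), (19, Orion, Zed, cs, 21, 38), (19, Orion, Zed, cs, 37, 16), (19, Vega, Mo, fin, 27, 31), (19, Vega, Mo, fin, 30, 11), (19, Vega, Mo, fin, 34, 21), (19, Vega, Uma, qa, 27, 31), (19, Vega, Uma, qa, 30, 11), (19, Vega, Uma, qa, 34, 21), (19, Vega, Wes, k2, 27, 31), (19, Vega, Wes, k2, 30, 11), (19, Vega, Wes, k2, 34, 21), (19, Vega, Wes, x2, 27, 31), (19, Vega, Wes, x2, 30, 11), (19, Vega, Wes, x2, 34, 21), (19, Vega, Zed, cs, 27, 31), (19, Vega, Zed, cs, 30, 11), (19, Vega, Zed, cs, 34, 21), (36, Vega, Fay, hr, 27, 31), (36, Vega, Fay, hr, 30, 11), (36, Vega, Fay, hr, 34, 21), (7, Nova, Cal, x3, 24, 35), (7, Nova, Eve, k2, 24, 35), (7, Nova, Quin, eng, 24, 35), (7, Vega, Cal, x3, 27, 31), (7, Vega, Cal, x3, 30, 11), (7, Vega, Cal, x3, 34, 21), (7, Vega, Eve, k2, 27, 31), (7, Vega, Eve, k2, 30, 11), (7, Vega, Eve, k2, 34, 21), (7, Vega, Quin, eng, 27, 31), (7, Vega, Quin, eng, 30, 11), (7, Vega, Quin, eng, 34, 21)}
Projecting to pid, pname, qty, region: {(11, Vega, 19, cs), (11, Vega, 19, fin), (11, Vega, 19, k2), (11, Vega, 19, qa), (11, Vega, 19, x2), (11, Vega, 36, hr), (11, Vega, 7, eng), (11, Vega, 7, k2), (11, Vega, 7, x3), (15, Orion, 19, cs), (15, Orion, 19, fin), (15, Orion, 19, k2), (15, Orion, 19, qa), (15, Orion, 19, x2), (16, Orion, 19, cs), (16, Orion, 19, fin), (16, Orion, 19, k2), (16, Orion, 19, qa), (16, Orion, 19, x2), (21, Vega, 19, cs), (21, Vega, 19, fin), (21, Vega, 19, k2), (21, Vega, 19, qa), (21, Vega, 19, x2), (21, Vega, 36, hr), (21, Vega, 7, eng), (21, Vega, 7, k2), (21, Vega, 7, x3), (31, Vega, 19, cs), (31, Vega, 19, fin), (31, Vega, 19, k2), (31, Vega, 19, qa), (31, Vega, 19, x2), (31, Vega, 36, hr), (31, Vega, 7, eng), (31, Vega, 7, k2), (31, Vega, 7, x3), (35, Echo, 19, cs), (35, Echo, 19, fin), (35, Echo, 19, k2), (35, Echo, 19, qa), (35, Echo, 19, x2), (35, Nova, 7, eng), (35, Nova, 7, k2), (35, Nova, 7, x3), (38, Orion, 19, cs), (38, Orion, 19, fin), (38, Orion, 19, k2), (38, Orion, 19, qa), (38, Orion, 19, x2)}
Apply σ_{qty <= 7}; surviving tuples: {(11, Vega, 7, eng), (11, Vega, 7, k2), (11, Vega, 7, x3), (21, Vega, 7, eng), (21, Vega, 7, k2), (21, Vega, 7, x3), (31, Vega, 7, eng), (31, Vega, 7, k2), (31, Vega, 7, x3), (35, Nova, 7, eng), (35, Nova, 7, k2), (35, Nova, 7, x3)}
Projecting to qty, pid, pname (8 duplicate(s) eliminated): {(7, 11, Vega), (7, 21, Vega), (7, 31, Vega), (7, 35, Nova)}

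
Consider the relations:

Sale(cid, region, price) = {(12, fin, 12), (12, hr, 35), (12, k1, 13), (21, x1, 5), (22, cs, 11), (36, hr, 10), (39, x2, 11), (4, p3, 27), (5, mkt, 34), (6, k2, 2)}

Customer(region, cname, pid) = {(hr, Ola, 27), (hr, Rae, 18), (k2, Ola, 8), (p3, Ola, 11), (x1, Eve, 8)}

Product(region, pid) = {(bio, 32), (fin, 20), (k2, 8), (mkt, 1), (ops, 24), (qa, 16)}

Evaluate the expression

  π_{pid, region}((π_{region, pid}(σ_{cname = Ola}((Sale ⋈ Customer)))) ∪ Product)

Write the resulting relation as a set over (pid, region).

{(1, mkt), (11, p3), (16, qa), (20, fin), (24, ops), (27, hr), (32, bio), (8, k2)}

Joining Sale and Customer on region yields {(12, hr, 35, Ola, 27), (12, hr, 35, Rae, 18), (21, x1, 5, Eve, 8), (36, hr, 10, Ola, 27), (36, hr, 10, Rae, 18), (4, p3, 27, Ola, 11), (6, k2, 2, Ola, 8)}.
σ[cname = Ola]: keep tuples satisfying cname = Ola → {(12, hr, 35, Ola, 27), (36, hr, 10, Ola, 27), (4, p3, 27, Ola, 11), (6, k2, 2, Ola, 8)}
π[region, pid]: project onto (region, pid) (1 duplicate(s) eliminated) → {(hr, 27), (k2, 8), (p3, 11)}
Union: {(hr, 27), (k2, 8), (p3, 11)} with {(bio, 32), (fin, 20), (k2, 8), (mkt, 1), (ops, 24), (qa, 16)} → {(bio, 32), (fin, 20), (hr, 27), (k2, 8), (mkt, 1), (ops, 24), (p3, 11), (qa, 16)}
π[pid, region]: project onto (pid, region) → {(1, mkt), (11, p3), (16, qa), (20, fin), (24, ops), (27, hr), (32, bio), (8, k2)}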